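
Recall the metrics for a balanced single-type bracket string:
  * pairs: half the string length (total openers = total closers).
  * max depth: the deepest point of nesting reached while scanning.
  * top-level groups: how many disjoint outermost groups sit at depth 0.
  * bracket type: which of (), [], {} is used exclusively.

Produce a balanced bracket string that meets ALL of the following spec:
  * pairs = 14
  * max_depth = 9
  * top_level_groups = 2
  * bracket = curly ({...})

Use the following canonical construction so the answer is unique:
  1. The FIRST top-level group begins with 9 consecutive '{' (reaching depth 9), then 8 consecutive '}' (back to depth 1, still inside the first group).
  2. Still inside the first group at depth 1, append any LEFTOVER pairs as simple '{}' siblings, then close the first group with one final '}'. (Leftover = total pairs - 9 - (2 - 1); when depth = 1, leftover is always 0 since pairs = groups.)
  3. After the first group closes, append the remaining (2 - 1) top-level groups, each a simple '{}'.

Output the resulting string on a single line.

Spec: pairs=14 depth=9 groups=2
Leftover pairs = 14 - 9 - (2-1) = 4
First group: deep chain of depth 9 + 4 sibling pairs
Remaining 1 groups: simple '{}' each

Answer: {{{{{{{{{}}}}}}}}{}{}{}{}}{}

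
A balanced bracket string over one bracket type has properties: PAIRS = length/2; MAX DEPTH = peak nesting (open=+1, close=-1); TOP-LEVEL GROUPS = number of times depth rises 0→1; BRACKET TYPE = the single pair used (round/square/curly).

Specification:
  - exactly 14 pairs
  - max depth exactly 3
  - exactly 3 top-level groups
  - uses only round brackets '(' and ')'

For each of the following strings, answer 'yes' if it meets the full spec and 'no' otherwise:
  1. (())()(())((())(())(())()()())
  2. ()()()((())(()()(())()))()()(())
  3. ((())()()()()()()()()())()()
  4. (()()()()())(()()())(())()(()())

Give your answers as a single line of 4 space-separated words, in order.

String 1 '(())()(())((())(())(())()()())': depth seq [1 2 1 0 1 0 1 2 1 0 1 2 3 2 1 2 3 2 1 2 3 2 1 2 1 2 1 2 1 0]
  -> pairs=15 depth=3 groups=4 -> no
String 2 '()()()((())(()()(())()))()()(())': depth seq [1 0 1 0 1 0 1 2 3 2 1 2 3 2 3 2 3 4 3 2 3 2 1 0 1 0 1 0 1 2 1 0]
  -> pairs=16 depth=4 groups=7 -> no
String 3 '((())()()()()()()()()())()()': depth seq [1 2 3 2 1 2 1 2 1 2 1 2 1 2 1 2 1 2 1 2 1 2 1 0 1 0 1 0]
  -> pairs=14 depth=3 groups=3 -> yes
String 4 '(()()()()())(()()())(())()(()())': depth seq [1 2 1 2 1 2 1 2 1 2 1 0 1 2 1 2 1 2 1 0 1 2 1 0 1 0 1 2 1 2 1 0]
  -> pairs=16 depth=2 groups=5 -> no

Answer: no no yes no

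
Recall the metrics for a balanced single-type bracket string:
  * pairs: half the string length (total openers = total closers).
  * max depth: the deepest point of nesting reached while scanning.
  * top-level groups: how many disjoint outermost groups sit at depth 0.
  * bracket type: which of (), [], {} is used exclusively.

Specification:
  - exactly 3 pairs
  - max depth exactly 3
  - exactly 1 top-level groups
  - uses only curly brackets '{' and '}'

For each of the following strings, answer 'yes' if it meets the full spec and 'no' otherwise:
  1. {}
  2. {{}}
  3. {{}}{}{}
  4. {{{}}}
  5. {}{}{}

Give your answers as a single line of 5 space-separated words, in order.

String 1 '{}': depth seq [1 0]
  -> pairs=1 depth=1 groups=1 -> no
String 2 '{{}}': depth seq [1 2 1 0]
  -> pairs=2 depth=2 groups=1 -> no
String 3 '{{}}{}{}': depth seq [1 2 1 0 1 0 1 0]
  -> pairs=4 depth=2 groups=3 -> no
String 4 '{{{}}}': depth seq [1 2 3 2 1 0]
  -> pairs=3 depth=3 groups=1 -> yes
String 5 '{}{}{}': depth seq [1 0 1 0 1 0]
  -> pairs=3 depth=1 groups=3 -> no

Answer: no no no yes no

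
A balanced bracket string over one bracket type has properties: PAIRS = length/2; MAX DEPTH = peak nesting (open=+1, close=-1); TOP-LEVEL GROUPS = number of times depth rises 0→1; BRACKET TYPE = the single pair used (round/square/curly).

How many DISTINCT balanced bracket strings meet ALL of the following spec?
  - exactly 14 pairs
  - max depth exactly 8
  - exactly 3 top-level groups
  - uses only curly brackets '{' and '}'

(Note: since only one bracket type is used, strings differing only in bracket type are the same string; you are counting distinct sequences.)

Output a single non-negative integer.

Answer: 16074

Derivation:
Spec: pairs=14 depth=8 groups=3
Count(depth <= 8) = 530400
Count(depth <= 7) = 514326
Count(depth == 8) = 530400 - 514326 = 16074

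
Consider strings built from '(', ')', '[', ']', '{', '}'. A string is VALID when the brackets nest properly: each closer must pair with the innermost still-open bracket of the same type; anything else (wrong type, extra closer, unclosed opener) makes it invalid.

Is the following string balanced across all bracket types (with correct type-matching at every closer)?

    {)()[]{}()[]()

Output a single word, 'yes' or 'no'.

Answer: no

Derivation:
pos 0: push '{'; stack = {
pos 1: saw closer ')' but top of stack is '{' (expected '}') → INVALID
Verdict: type mismatch at position 1: ')' closes '{' → no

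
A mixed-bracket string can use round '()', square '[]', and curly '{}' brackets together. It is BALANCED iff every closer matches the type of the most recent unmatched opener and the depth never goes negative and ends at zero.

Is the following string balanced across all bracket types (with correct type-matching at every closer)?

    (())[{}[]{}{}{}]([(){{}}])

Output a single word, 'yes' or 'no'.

Answer: yes

Derivation:
pos 0: push '('; stack = (
pos 1: push '('; stack = ((
pos 2: ')' matches '('; pop; stack = (
pos 3: ')' matches '('; pop; stack = (empty)
pos 4: push '['; stack = [
pos 5: push '{'; stack = [{
pos 6: '}' matches '{'; pop; stack = [
pos 7: push '['; stack = [[
pos 8: ']' matches '['; pop; stack = [
pos 9: push '{'; stack = [{
pos 10: '}' matches '{'; pop; stack = [
pos 11: push '{'; stack = [{
pos 12: '}' matches '{'; pop; stack = [
pos 13: push '{'; stack = [{
pos 14: '}' matches '{'; pop; stack = [
pos 15: ']' matches '['; pop; stack = (empty)
pos 16: push '('; stack = (
pos 17: push '['; stack = ([
pos 18: push '('; stack = ([(
pos 19: ')' matches '('; pop; stack = ([
pos 20: push '{'; stack = ([{
pos 21: push '{'; stack = ([{{
pos 22: '}' matches '{'; pop; stack = ([{
pos 23: '}' matches '{'; pop; stack = ([
pos 24: ']' matches '['; pop; stack = (
pos 25: ')' matches '('; pop; stack = (empty)
end: stack empty → VALID
Verdict: properly nested → yes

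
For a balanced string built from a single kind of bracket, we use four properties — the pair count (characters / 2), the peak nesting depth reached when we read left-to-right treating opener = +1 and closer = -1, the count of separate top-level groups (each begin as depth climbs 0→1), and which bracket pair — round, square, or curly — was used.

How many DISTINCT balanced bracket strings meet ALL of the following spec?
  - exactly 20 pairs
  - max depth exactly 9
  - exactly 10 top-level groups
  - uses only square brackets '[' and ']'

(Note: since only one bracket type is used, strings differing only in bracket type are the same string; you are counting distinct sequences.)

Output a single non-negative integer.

Spec: pairs=20 depth=9 groups=10
Count(depth <= 9) = 10014735
Count(depth <= 8) = 10011515
Count(depth == 9) = 10014735 - 10011515 = 3220

Answer: 3220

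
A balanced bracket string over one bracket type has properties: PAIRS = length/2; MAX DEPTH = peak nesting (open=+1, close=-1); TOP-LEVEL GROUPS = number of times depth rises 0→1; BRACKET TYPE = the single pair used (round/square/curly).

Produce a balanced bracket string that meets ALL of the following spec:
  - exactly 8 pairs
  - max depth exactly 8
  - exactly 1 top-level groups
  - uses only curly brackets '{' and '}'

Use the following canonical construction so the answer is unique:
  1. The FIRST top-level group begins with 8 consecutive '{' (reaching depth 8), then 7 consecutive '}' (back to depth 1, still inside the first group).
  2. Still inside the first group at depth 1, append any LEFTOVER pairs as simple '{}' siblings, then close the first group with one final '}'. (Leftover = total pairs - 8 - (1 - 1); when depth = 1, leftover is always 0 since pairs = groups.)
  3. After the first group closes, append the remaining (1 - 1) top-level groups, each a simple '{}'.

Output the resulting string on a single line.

Spec: pairs=8 depth=8 groups=1
Leftover pairs = 8 - 8 - (1-1) = 0
First group: deep chain of depth 8 + 0 sibling pairs
Remaining 0 groups: simple '{}' each

Answer: {{{{{{{{}}}}}}}}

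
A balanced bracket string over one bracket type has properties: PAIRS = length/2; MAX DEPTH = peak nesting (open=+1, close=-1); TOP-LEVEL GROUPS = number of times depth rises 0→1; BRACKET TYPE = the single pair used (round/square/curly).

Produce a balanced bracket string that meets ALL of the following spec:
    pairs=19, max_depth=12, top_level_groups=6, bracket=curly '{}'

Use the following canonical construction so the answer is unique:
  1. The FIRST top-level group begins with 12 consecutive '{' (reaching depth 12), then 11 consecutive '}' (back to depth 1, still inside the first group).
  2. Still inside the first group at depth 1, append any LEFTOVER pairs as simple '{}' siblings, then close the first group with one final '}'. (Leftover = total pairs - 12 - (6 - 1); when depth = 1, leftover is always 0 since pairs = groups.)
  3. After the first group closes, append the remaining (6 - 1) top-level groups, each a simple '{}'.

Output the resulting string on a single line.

Spec: pairs=19 depth=12 groups=6
Leftover pairs = 19 - 12 - (6-1) = 2
First group: deep chain of depth 12 + 2 sibling pairs
Remaining 5 groups: simple '{}' each

Answer: {{{{{{{{{{{{}}}}}}}}}}}{}{}}{}{}{}{}{}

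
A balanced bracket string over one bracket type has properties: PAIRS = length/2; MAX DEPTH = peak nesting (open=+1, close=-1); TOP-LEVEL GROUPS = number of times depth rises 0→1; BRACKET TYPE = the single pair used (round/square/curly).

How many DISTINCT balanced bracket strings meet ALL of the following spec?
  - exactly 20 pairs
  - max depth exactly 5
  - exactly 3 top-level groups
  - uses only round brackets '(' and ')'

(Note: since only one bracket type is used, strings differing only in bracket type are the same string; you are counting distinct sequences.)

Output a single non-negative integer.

Answer: 286056522

Derivation:
Spec: pairs=20 depth=5 groups=3
Count(depth <= 5) = 383833287
Count(depth <= 4) = 97776765
Count(depth == 5) = 383833287 - 97776765 = 286056522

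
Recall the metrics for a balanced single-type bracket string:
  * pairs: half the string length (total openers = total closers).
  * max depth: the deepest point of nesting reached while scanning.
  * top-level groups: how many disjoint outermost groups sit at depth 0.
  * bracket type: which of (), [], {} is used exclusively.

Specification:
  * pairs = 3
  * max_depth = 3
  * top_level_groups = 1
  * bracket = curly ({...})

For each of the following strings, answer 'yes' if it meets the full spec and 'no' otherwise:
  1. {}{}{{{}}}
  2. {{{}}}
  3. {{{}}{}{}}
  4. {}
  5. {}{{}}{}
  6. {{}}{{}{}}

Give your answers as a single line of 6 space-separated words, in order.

Answer: no yes no no no no

Derivation:
String 1 '{}{}{{{}}}': depth seq [1 0 1 0 1 2 3 2 1 0]
  -> pairs=5 depth=3 groups=3 -> no
String 2 '{{{}}}': depth seq [1 2 3 2 1 0]
  -> pairs=3 depth=3 groups=1 -> yes
String 3 '{{{}}{}{}}': depth seq [1 2 3 2 1 2 1 2 1 0]
  -> pairs=5 depth=3 groups=1 -> no
String 4 '{}': depth seq [1 0]
  -> pairs=1 depth=1 groups=1 -> no
String 5 '{}{{}}{}': depth seq [1 0 1 2 1 0 1 0]
  -> pairs=4 depth=2 groups=3 -> no
String 6 '{{}}{{}{}}': depth seq [1 2 1 0 1 2 1 2 1 0]
  -> pairs=5 depth=2 groups=2 -> no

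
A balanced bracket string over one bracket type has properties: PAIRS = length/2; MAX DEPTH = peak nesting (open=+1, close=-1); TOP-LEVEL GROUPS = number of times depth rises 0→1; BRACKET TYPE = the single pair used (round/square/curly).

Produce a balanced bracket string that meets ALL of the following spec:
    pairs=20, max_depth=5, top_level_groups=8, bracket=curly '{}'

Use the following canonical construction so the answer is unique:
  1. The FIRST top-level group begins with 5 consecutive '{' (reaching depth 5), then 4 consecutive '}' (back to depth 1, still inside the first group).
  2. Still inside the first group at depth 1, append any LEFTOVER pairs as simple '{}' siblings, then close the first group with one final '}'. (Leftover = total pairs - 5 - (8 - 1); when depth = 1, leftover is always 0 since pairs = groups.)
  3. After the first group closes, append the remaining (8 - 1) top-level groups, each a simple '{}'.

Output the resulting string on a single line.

Answer: {{{{{}}}}{}{}{}{}{}{}{}{}}{}{}{}{}{}{}{}

Derivation:
Spec: pairs=20 depth=5 groups=8
Leftover pairs = 20 - 5 - (8-1) = 8
First group: deep chain of depth 5 + 8 sibling pairs
Remaining 7 groups: simple '{}' each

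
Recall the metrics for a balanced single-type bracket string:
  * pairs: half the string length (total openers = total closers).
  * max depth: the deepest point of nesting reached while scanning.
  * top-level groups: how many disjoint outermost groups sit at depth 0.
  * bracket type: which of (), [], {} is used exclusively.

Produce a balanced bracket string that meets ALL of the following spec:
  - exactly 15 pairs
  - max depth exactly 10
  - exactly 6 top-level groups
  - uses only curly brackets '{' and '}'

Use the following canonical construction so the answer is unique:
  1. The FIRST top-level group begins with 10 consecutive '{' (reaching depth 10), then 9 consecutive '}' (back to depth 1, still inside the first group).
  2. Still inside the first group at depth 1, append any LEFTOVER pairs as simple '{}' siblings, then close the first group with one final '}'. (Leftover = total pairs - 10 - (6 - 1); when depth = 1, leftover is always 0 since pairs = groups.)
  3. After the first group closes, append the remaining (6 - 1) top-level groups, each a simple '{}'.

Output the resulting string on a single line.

Answer: {{{{{{{{{{}}}}}}}}}}{}{}{}{}{}

Derivation:
Spec: pairs=15 depth=10 groups=6
Leftover pairs = 15 - 10 - (6-1) = 0
First group: deep chain of depth 10 + 0 sibling pairs
Remaining 5 groups: simple '{}' each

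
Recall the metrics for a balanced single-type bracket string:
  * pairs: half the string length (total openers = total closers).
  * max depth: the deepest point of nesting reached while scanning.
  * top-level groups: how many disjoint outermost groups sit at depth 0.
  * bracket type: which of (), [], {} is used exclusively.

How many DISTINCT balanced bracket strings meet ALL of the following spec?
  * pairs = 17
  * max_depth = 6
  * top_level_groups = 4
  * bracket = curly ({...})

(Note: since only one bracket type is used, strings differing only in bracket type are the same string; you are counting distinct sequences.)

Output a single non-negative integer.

Answer: 3650856

Derivation:
Spec: pairs=17 depth=6 groups=4
Count(depth <= 6) = 13050152
Count(depth <= 5) = 9399296
Count(depth == 6) = 13050152 - 9399296 = 3650856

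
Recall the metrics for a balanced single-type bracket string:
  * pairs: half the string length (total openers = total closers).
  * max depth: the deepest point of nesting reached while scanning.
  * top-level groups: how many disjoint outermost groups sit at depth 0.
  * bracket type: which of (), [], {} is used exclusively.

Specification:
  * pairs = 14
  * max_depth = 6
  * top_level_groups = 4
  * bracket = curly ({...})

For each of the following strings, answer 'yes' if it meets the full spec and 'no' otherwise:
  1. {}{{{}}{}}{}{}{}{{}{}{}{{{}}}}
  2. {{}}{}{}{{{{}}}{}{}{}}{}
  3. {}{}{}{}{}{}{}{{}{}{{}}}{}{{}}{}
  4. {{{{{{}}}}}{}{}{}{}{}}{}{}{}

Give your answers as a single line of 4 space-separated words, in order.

String 1 '{}{{{}}{}}{}{}{}{{}{}{}{{{}}}}': depth seq [1 0 1 2 3 2 1 2 1 0 1 0 1 0 1 0 1 2 1 2 1 2 1 2 3 4 3 2 1 0]
  -> pairs=15 depth=4 groups=6 -> no
String 2 '{{}}{}{}{{{{}}}{}{}{}}{}': depth seq [1 2 1 0 1 0 1 0 1 2 3 4 3 2 1 2 1 2 1 2 1 0 1 0]
  -> pairs=12 depth=4 groups=5 -> no
String 3 '{}{}{}{}{}{}{}{{}{}{{}}}{}{{}}{}': depth seq [1 0 1 0 1 0 1 0 1 0 1 0 1 0 1 2 1 2 1 2 3 2 1 0 1 0 1 2 1 0 1 0]
  -> pairs=16 depth=3 groups=11 -> no
String 4 '{{{{{{}}}}}{}{}{}{}{}}{}{}{}': depth seq [1 2 3 4 5 6 5 4 3 2 1 2 1 2 1 2 1 2 1 2 1 0 1 0 1 0 1 0]
  -> pairs=14 depth=6 groups=4 -> yes

Answer: no no no yes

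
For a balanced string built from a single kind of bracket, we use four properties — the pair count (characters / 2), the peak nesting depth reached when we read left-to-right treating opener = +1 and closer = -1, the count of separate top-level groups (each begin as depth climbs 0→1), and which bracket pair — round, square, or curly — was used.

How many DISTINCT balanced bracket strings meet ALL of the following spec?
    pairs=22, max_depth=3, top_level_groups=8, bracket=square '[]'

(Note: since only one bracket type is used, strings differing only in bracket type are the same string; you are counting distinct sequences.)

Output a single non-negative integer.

Answer: 62479048

Derivation:
Spec: pairs=22 depth=3 groups=8
Count(depth <= 3) = 62595328
Count(depth <= 2) = 116280
Count(depth == 3) = 62595328 - 116280 = 62479048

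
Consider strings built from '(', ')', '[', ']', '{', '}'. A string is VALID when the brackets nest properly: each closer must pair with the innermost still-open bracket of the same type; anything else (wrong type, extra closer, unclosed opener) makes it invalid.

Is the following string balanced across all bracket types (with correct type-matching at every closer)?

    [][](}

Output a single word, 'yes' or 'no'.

pos 0: push '['; stack = [
pos 1: ']' matches '['; pop; stack = (empty)
pos 2: push '['; stack = [
pos 3: ']' matches '['; pop; stack = (empty)
pos 4: push '('; stack = (
pos 5: saw closer '}' but top of stack is '(' (expected ')') → INVALID
Verdict: type mismatch at position 5: '}' closes '(' → no

Answer: no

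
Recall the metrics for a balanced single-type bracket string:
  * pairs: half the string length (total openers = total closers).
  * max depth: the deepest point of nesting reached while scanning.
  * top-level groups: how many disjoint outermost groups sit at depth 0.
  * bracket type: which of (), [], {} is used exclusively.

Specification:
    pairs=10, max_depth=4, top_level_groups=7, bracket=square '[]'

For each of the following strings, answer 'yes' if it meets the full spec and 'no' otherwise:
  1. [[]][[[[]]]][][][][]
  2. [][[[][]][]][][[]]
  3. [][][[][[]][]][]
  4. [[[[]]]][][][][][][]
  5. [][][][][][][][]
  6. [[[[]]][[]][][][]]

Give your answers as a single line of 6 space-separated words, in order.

String 1 '[[]][[[[]]]][][][][]': depth seq [1 2 1 0 1 2 3 4 3 2 1 0 1 0 1 0 1 0 1 0]
  -> pairs=10 depth=4 groups=6 -> no
String 2 '[][[[][]][]][][[]]': depth seq [1 0 1 2 3 2 3 2 1 2 1 0 1 0 1 2 1 0]
  -> pairs=9 depth=3 groups=4 -> no
String 3 '[][][[][[]][]][]': depth seq [1 0 1 0 1 2 1 2 3 2 1 2 1 0 1 0]
  -> pairs=8 depth=3 groups=4 -> no
String 4 '[[[[]]]][][][][][][]': depth seq [1 2 3 4 3 2 1 0 1 0 1 0 1 0 1 0 1 0 1 0]
  -> pairs=10 depth=4 groups=7 -> yes
String 5 '[][][][][][][][]': depth seq [1 0 1 0 1 0 1 0 1 0 1 0 1 0 1 0]
  -> pairs=8 depth=1 groups=8 -> no
String 6 '[[[[]]][[]][][][]]': depth seq [1 2 3 4 3 2 1 2 3 2 1 2 1 2 1 2 1 0]
  -> pairs=9 depth=4 groups=1 -> no

Answer: no no no yes no no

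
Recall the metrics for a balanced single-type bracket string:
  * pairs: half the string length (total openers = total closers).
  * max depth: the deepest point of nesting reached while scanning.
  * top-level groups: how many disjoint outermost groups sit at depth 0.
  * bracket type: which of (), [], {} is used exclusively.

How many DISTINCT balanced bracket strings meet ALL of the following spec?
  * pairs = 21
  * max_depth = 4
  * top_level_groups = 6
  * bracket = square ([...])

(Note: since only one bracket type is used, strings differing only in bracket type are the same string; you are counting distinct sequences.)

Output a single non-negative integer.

Spec: pairs=21 depth=4 groups=6
Count(depth <= 4) = 239354628
Count(depth <= 3) = 27630592
Count(depth == 4) = 239354628 - 27630592 = 211724036

Answer: 211724036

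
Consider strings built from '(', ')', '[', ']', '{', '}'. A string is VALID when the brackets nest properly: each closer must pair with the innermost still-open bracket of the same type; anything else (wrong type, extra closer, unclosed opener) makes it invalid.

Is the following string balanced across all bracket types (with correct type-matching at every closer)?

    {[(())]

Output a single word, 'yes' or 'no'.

pos 0: push '{'; stack = {
pos 1: push '['; stack = {[
pos 2: push '('; stack = {[(
pos 3: push '('; stack = {[((
pos 4: ')' matches '('; pop; stack = {[(
pos 5: ')' matches '('; pop; stack = {[
pos 6: ']' matches '['; pop; stack = {
end: stack still non-empty ({) → INVALID
Verdict: unclosed openers at end: { → no

Answer: no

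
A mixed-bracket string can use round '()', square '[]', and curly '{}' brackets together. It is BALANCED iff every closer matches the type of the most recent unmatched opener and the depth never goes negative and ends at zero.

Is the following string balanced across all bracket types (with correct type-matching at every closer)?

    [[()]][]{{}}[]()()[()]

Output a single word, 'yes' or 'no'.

Answer: yes

Derivation:
pos 0: push '['; stack = [
pos 1: push '['; stack = [[
pos 2: push '('; stack = [[(
pos 3: ')' matches '('; pop; stack = [[
pos 4: ']' matches '['; pop; stack = [
pos 5: ']' matches '['; pop; stack = (empty)
pos 6: push '['; stack = [
pos 7: ']' matches '['; pop; stack = (empty)
pos 8: push '{'; stack = {
pos 9: push '{'; stack = {{
pos 10: '}' matches '{'; pop; stack = {
pos 11: '}' matches '{'; pop; stack = (empty)
pos 12: push '['; stack = [
pos 13: ']' matches '['; pop; stack = (empty)
pos 14: push '('; stack = (
pos 15: ')' matches '('; pop; stack = (empty)
pos 16: push '('; stack = (
pos 17: ')' matches '('; pop; stack = (empty)
pos 18: push '['; stack = [
pos 19: push '('; stack = [(
pos 20: ')' matches '('; pop; stack = [
pos 21: ']' matches '['; pop; stack = (empty)
end: stack empty → VALID
Verdict: properly nested → yes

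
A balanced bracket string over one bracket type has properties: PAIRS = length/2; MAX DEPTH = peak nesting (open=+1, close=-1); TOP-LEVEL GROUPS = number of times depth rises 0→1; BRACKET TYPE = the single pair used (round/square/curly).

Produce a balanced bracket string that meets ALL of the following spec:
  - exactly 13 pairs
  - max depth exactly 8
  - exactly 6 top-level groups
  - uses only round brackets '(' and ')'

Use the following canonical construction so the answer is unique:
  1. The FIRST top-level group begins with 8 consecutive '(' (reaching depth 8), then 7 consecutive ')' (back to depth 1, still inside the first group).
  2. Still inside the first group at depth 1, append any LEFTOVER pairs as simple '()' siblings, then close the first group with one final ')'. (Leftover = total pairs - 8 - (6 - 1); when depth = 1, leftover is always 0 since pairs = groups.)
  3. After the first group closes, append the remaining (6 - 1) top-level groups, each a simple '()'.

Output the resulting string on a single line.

Answer: (((((((())))))))()()()()()

Derivation:
Spec: pairs=13 depth=8 groups=6
Leftover pairs = 13 - 8 - (6-1) = 0
First group: deep chain of depth 8 + 0 sibling pairs
Remaining 5 groups: simple '()' each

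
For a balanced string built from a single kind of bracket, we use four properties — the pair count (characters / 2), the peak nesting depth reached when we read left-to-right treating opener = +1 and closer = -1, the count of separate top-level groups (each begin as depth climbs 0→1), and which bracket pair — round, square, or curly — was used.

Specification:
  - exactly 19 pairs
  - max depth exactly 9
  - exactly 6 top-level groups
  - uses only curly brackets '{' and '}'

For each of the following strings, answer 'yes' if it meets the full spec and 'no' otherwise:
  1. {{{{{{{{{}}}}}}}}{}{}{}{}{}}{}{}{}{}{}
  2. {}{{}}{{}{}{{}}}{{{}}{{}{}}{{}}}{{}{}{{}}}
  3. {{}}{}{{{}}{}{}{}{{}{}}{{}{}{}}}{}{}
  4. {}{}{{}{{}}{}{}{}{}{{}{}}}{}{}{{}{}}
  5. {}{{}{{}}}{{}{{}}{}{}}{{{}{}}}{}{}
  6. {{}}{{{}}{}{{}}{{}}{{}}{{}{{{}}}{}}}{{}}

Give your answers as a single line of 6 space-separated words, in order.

Answer: yes no no no no no

Derivation:
String 1 '{{{{{{{{{}}}}}}}}{}{}{}{}{}}{}{}{}{}{}': depth seq [1 2 3 4 5 6 7 8 9 8 7 6 5 4 3 2 1 2 1 2 1 2 1 2 1 2 1 0 1 0 1 0 1 0 1 0 1 0]
  -> pairs=19 depth=9 groups=6 -> yes
String 2 '{}{{}}{{}{}{{}}}{{{}}{{}{}}{{}}}{{}{}{{}}}': depth seq [1 0 1 2 1 0 1 2 1 2 1 2 3 2 1 0 1 2 3 2 1 2 3 2 3 2 1 2 3 2 1 0 1 2 1 2 1 2 3 2 1 0]
  -> pairs=21 depth=3 groups=5 -> no
String 3 '{{}}{}{{{}}{}{}{}{{}{}}{{}{}{}}}{}{}': depth seq [1 2 1 0 1 0 1 2 3 2 1 2 1 2 1 2 1 2 3 2 3 2 1 2 3 2 3 2 3 2 1 0 1 0 1 0]
  -> pairs=18 depth=3 groups=5 -> no
String 4 '{}{}{{}{{}}{}{}{}{}{{}{}}}{}{}{{}{}}': depth seq [1 0 1 0 1 2 1 2 3 2 1 2 1 2 1 2 1 2 1 2 3 2 3 2 1 0 1 0 1 0 1 2 1 2 1 0]
  -> pairs=18 depth=3 groups=6 -> no
String 5 '{}{{}{{}}}{{}{{}}{}{}}{{{}{}}}{}{}': depth seq [1 0 1 2 1 2 3 2 1 0 1 2 1 2 3 2 1 2 1 2 1 0 1 2 3 2 3 2 1 0 1 0 1 0]
  -> pairs=17 depth=3 groups=6 -> no
String 6 '{{}}{{{}}{}{{}}{{}}{{}}{{}{{{}}}{}}}{{}}': depth seq [1 2 1 0 1 2 3 2 1 2 1 2 3 2 1 2 3 2 1 2 3 2 1 2 3 2 3 4 5 4 3 2 3 2 1 0 1 2 1 0]
  -> pairs=20 depth=5 groups=3 -> no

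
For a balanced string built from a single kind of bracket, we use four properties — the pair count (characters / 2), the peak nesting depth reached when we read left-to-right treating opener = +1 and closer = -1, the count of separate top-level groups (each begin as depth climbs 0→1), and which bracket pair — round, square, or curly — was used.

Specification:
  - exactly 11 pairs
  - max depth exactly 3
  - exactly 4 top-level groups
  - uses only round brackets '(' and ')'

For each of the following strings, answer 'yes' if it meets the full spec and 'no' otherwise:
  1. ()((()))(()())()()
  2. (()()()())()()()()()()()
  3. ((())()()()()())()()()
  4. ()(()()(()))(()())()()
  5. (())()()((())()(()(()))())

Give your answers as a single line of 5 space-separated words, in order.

String 1 '()((()))(()())()()': depth seq [1 0 1 2 3 2 1 0 1 2 1 2 1 0 1 0 1 0]
  -> pairs=9 depth=3 groups=5 -> no
String 2 '(()()()())()()()()()()()': depth seq [1 2 1 2 1 2 1 2 1 0 1 0 1 0 1 0 1 0 1 0 1 0 1 0]
  -> pairs=12 depth=2 groups=8 -> no
String 3 '((())()()()()())()()()': depth seq [1 2 3 2 1 2 1 2 1 2 1 2 1 2 1 0 1 0 1 0 1 0]
  -> pairs=11 depth=3 groups=4 -> yes
String 4 '()(()()(()))(()())()()': depth seq [1 0 1 2 1 2 1 2 3 2 1 0 1 2 1 2 1 0 1 0 1 0]
  -> pairs=11 depth=3 groups=5 -> no
String 5 '(())()()((())()(()(()))())': depth seq [1 2 1 0 1 0 1 0 1 2 3 2 1 2 1 2 3 2 3 4 3 2 1 2 1 0]
  -> pairs=13 depth=4 groups=4 -> no

Answer: no no yes no no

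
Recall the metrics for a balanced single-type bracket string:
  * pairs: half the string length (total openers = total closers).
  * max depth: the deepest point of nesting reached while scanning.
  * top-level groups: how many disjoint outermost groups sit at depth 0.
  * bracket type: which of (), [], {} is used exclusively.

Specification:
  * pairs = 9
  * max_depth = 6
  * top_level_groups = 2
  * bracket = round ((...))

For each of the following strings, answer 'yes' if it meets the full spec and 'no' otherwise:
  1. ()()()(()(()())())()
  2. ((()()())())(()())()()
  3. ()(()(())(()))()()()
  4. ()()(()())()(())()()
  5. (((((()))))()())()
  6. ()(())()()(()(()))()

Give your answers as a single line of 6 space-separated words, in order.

Answer: no no no no yes no

Derivation:
String 1 '()()()(()(()())())()': depth seq [1 0 1 0 1 0 1 2 1 2 3 2 3 2 1 2 1 0 1 0]
  -> pairs=10 depth=3 groups=5 -> no
String 2 '((()()())())(()())()()': depth seq [1 2 3 2 3 2 3 2 1 2 1 0 1 2 1 2 1 0 1 0 1 0]
  -> pairs=11 depth=3 groups=4 -> no
String 3 '()(()(())(()))()()()': depth seq [1 0 1 2 1 2 3 2 1 2 3 2 1 0 1 0 1 0 1 0]
  -> pairs=10 depth=3 groups=5 -> no
String 4 '()()(()())()(())()()': depth seq [1 0 1 0 1 2 1 2 1 0 1 0 1 2 1 0 1 0 1 0]
  -> pairs=10 depth=2 groups=7 -> no
String 5 '(((((()))))()())()': depth seq [1 2 3 4 5 6 5 4 3 2 1 2 1 2 1 0 1 0]
  -> pairs=9 depth=6 groups=2 -> yes
String 6 '()(())()()(()(()))()': depth seq [1 0 1 2 1 0 1 0 1 0 1 2 1 2 3 2 1 0 1 0]
  -> pairs=10 depth=3 groups=6 -> no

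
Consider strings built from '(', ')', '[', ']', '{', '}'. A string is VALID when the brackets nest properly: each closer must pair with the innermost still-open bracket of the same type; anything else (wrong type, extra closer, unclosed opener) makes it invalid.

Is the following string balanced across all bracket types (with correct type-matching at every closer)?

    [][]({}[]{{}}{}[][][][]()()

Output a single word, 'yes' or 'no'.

Answer: no

Derivation:
pos 0: push '['; stack = [
pos 1: ']' matches '['; pop; stack = (empty)
pos 2: push '['; stack = [
pos 3: ']' matches '['; pop; stack = (empty)
pos 4: push '('; stack = (
pos 5: push '{'; stack = ({
pos 6: '}' matches '{'; pop; stack = (
pos 7: push '['; stack = ([
pos 8: ']' matches '['; pop; stack = (
pos 9: push '{'; stack = ({
pos 10: push '{'; stack = ({{
pos 11: '}' matches '{'; pop; stack = ({
pos 12: '}' matches '{'; pop; stack = (
pos 13: push '{'; stack = ({
pos 14: '}' matches '{'; pop; stack = (
pos 15: push '['; stack = ([
pos 16: ']' matches '['; pop; stack = (
pos 17: push '['; stack = ([
pos 18: ']' matches '['; pop; stack = (
pos 19: push '['; stack = ([
pos 20: ']' matches '['; pop; stack = (
pos 21: push '['; stack = ([
pos 22: ']' matches '['; pop; stack = (
pos 23: push '('; stack = ((
pos 24: ')' matches '('; pop; stack = (
pos 25: push '('; stack = ((
pos 26: ')' matches '('; pop; stack = (
end: stack still non-empty (() → INVALID
Verdict: unclosed openers at end: ( → no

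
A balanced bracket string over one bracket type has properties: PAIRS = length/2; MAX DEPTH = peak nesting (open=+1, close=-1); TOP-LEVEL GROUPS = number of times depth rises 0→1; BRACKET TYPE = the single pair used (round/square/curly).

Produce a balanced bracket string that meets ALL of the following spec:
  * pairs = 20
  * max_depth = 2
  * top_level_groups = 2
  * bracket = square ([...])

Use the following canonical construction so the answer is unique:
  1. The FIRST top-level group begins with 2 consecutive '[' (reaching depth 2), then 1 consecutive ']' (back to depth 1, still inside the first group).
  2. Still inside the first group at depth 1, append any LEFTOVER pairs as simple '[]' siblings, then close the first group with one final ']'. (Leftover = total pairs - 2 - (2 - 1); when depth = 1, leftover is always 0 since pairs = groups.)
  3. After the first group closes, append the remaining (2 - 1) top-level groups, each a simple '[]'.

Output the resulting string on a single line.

Answer: [[][][][][][][][][][][][][][][][][][]][]

Derivation:
Spec: pairs=20 depth=2 groups=2
Leftover pairs = 20 - 2 - (2-1) = 17
First group: deep chain of depth 2 + 17 sibling pairs
Remaining 1 groups: simple '[]' each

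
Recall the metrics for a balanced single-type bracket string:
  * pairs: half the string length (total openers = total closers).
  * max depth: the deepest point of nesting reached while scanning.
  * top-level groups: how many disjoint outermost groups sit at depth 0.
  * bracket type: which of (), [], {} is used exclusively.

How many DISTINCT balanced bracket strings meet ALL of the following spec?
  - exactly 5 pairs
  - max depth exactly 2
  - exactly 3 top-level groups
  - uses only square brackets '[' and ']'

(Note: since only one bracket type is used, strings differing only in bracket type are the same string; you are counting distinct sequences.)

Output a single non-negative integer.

Spec: pairs=5 depth=2 groups=3
Count(depth <= 2) = 6
Count(depth <= 1) = 0
Count(depth == 2) = 6 - 0 = 6

Answer: 6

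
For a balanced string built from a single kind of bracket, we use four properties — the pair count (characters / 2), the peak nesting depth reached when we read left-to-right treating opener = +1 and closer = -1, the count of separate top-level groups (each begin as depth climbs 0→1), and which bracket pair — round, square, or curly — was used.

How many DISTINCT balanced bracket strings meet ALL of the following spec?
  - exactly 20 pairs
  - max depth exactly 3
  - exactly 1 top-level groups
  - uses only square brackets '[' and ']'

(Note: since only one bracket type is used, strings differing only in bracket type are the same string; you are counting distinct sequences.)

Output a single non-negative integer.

Spec: pairs=20 depth=3 groups=1
Count(depth <= 3) = 262144
Count(depth <= 2) = 1
Count(depth == 3) = 262144 - 1 = 262143

Answer: 262143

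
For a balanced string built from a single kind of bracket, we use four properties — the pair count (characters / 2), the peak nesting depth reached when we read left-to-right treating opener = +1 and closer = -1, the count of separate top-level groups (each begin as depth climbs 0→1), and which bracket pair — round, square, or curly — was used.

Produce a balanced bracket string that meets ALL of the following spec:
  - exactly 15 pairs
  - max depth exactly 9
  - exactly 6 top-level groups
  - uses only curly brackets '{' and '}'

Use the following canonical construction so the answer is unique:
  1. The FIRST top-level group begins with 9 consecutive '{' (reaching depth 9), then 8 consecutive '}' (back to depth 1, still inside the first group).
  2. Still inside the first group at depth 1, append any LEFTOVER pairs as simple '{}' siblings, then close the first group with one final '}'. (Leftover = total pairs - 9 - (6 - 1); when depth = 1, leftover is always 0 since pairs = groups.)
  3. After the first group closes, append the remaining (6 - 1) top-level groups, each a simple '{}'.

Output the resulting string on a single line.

Answer: {{{{{{{{{}}}}}}}}{}}{}{}{}{}{}

Derivation:
Spec: pairs=15 depth=9 groups=6
Leftover pairs = 15 - 9 - (6-1) = 1
First group: deep chain of depth 9 + 1 sibling pairs
Remaining 5 groups: simple '{}' each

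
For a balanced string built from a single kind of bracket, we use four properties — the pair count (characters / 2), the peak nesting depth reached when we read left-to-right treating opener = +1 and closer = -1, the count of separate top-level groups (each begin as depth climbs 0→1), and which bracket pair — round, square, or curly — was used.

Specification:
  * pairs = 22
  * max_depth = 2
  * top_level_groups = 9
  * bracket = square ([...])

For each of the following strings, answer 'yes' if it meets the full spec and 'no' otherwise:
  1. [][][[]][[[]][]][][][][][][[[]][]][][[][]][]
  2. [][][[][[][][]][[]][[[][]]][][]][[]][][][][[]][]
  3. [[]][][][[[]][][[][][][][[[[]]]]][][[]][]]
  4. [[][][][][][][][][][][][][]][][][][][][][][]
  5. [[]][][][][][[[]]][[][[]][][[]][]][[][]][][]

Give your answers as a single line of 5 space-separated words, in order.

Answer: no no no yes no

Derivation:
String 1 '[][][[]][[[]][]][][][][][][[[]][]][][[][]][]': depth seq [1 0 1 0 1 2 1 0 1 2 3 2 1 2 1 0 1 0 1 0 1 0 1 0 1 0 1 2 3 2 1 2 1 0 1 0 1 2 1 2 1 0 1 0]
  -> pairs=22 depth=3 groups=13 -> no
String 2 '[][][[][[][][]][[]][[[][]]][][]][[]][][][][[]][]': depth seq [1 0 1 0 1 2 1 2 3 2 3 2 3 2 1 2 3 2 1 2 3 4 3 4 3 2 1 2 1 2 1 0 1 2 1 0 1 0 1 0 1 0 1 2 1 0 1 0]
  -> pairs=24 depth=4 groups=9 -> no
String 3 '[[]][][][[[]][][[][][][][[[[]]]]][][[]][]]': depth seq [1 2 1 0 1 0 1 0 1 2 3 2 1 2 1 2 3 2 3 2 3 2 3 2 3 4 5 6 5 4 3 2 1 2 1 2 3 2 1 2 1 0]
  -> pairs=21 depth=6 groups=4 -> no
String 4 '[[][][][][][][][][][][][][]][][][][][][][][]': depth seq [1 2 1 2 1 2 1 2 1 2 1 2 1 2 1 2 1 2 1 2 1 2 1 2 1 2 1 0 1 0 1 0 1 0 1 0 1 0 1 0 1 0 1 0]
  -> pairs=22 depth=2 groups=9 -> yes
String 5 '[[]][][][][][[[]]][[][[]][][[]][]][[][]][][]': depth seq [1 2 1 0 1 0 1 0 1 0 1 0 1 2 3 2 1 0 1 2 1 2 3 2 1 2 1 2 3 2 1 2 1 0 1 2 1 2 1 0 1 0 1 0]
  -> pairs=22 depth=3 groups=10 -> no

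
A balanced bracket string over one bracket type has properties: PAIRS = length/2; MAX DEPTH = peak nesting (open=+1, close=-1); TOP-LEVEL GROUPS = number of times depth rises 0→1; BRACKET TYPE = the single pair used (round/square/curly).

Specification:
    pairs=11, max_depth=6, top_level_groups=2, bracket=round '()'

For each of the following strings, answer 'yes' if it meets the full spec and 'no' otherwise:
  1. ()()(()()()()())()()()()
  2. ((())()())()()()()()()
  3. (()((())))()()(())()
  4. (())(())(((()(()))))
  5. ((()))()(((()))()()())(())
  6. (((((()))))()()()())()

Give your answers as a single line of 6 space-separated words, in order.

Answer: no no no no no yes

Derivation:
String 1 '()()(()()()()())()()()()': depth seq [1 0 1 0 1 2 1 2 1 2 1 2 1 2 1 0 1 0 1 0 1 0 1 0]
  -> pairs=12 depth=2 groups=7 -> no
String 2 '((())()())()()()()()()': depth seq [1 2 3 2 1 2 1 2 1 0 1 0 1 0 1 0 1 0 1 0 1 0]
  -> pairs=11 depth=3 groups=7 -> no
String 3 '(()((())))()()(())()': depth seq [1 2 1 2 3 4 3 2 1 0 1 0 1 0 1 2 1 0 1 0]
  -> pairs=10 depth=4 groups=5 -> no
String 4 '(())(())(((()(()))))': depth seq [1 2 1 0 1 2 1 0 1 2 3 4 3 4 5 4 3 2 1 0]
  -> pairs=10 depth=5 groups=3 -> no
String 5 '((()))()(((()))()()())(())': depth seq [1 2 3 2 1 0 1 0 1 2 3 4 3 2 1 2 1 2 1 2 1 0 1 2 1 0]
  -> pairs=13 depth=4 groups=4 -> no
String 6 '(((((()))))()()()())()': depth seq [1 2 3 4 5 6 5 4 3 2 1 2 1 2 1 2 1 2 1 0 1 0]
  -> pairs=11 depth=6 groups=2 -> yes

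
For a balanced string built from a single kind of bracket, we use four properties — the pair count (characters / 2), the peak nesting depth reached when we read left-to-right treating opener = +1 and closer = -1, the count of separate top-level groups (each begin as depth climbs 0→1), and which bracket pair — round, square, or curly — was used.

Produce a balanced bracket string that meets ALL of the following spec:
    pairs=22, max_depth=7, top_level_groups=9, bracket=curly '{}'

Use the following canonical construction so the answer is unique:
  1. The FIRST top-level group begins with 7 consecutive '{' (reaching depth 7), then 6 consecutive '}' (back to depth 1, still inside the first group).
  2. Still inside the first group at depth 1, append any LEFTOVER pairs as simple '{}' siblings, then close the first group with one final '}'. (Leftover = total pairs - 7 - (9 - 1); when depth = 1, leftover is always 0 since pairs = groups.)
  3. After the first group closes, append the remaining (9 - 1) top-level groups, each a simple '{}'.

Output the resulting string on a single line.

Spec: pairs=22 depth=7 groups=9
Leftover pairs = 22 - 7 - (9-1) = 7
First group: deep chain of depth 7 + 7 sibling pairs
Remaining 8 groups: simple '{}' each

Answer: {{{{{{{}}}}}}{}{}{}{}{}{}{}}{}{}{}{}{}{}{}{}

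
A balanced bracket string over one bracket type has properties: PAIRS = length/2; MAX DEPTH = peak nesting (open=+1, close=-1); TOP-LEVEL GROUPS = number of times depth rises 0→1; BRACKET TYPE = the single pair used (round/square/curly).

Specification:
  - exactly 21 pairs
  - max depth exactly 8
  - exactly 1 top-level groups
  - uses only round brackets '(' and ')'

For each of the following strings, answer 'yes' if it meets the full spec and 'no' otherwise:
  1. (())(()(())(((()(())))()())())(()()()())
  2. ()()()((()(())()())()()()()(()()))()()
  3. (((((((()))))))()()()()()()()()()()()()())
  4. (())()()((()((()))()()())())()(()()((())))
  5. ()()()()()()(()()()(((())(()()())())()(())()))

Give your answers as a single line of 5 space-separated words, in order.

String 1 '(())(()(())(((()(())))()())())(()()()())': depth seq [1 2 1 0 1 2 1 2 3 2 1 2 3 4 5 4 5 6 5 4 3 2 3 2 3 2 1 2 1 0 1 2 1 2 1 2 1 2 1 0]
  -> pairs=20 depth=6 groups=3 -> no
String 2 '()()()((()(())()())()()()()(()()))()()': depth seq [1 0 1 0 1 0 1 2 3 2 3 4 3 2 3 2 3 2 1 2 1 2 1 2 1 2 1 2 3 2 3 2 1 0 1 0 1 0]
  -> pairs=19 depth=4 groups=6 -> no
String 3 '(((((((()))))))()()()()()()()()()()()()())': depth seq [1 2 3 4 5 6 7 8 7 6 5 4 3 2 1 2 1 2 1 2 1 2 1 2 1 2 1 2 1 2 1 2 1 2 1 2 1 2 1 2 1 0]
  -> pairs=21 depth=8 groups=1 -> yes
String 4 '(())()()((()((()))()()())())()(()()((())))': depth seq [1 2 1 0 1 0 1 0 1 2 3 2 3 4 5 4 3 2 3 2 3 2 3 2 1 2 1 0 1 0 1 2 1 2 1 2 3 4 3 2 1 0]
  -> pairs=21 depth=5 groups=6 -> no
String 5 '()()()()()()(()()()(((())(()()())())()(())()))': depth seq [1 0 1 0 1 0 1 0 1 0 1 0 1 2 1 2 1 2 1 2 3 4 5 4 3 4 5 4 5 4 5 4 3 4 3 2 3 2 3 4 3 2 3 2 1 0]
  -> pairs=23 depth=5 groups=7 -> no

Answer: no no yes no no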